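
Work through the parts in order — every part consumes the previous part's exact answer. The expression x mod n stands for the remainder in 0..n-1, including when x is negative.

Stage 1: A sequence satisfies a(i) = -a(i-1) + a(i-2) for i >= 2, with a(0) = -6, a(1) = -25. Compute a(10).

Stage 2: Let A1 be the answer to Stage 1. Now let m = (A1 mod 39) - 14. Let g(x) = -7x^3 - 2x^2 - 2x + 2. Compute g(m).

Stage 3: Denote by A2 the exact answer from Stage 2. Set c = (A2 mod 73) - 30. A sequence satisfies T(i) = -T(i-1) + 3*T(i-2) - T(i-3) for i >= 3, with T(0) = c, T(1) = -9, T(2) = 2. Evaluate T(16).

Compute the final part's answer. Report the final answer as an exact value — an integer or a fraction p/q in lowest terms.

Stage 1: a(2) = -1*(-25) + 1*(-6) = 19; iterating: a(2)=19, a(3)=-44, a(4)=63, a(5)=-107, a(6)=170, a(7)=-277, a(8)=447, a(9)=-724, a(10)=1171; answer 1171
Stage 2: A1 = 1171; m = -13; -7*(-13)^3 - 2*(-13)^2 - 2*(-13)^1 + 2 = (15379) + (-338) + (26) + (2) = 15069; answer 15069
Stage 3: A2 = 15069; c = 1; T(3) = -1*(2) + 3*(-9) - 1*(1) = -30; iterating: T(3)=-30, T(4)=45, T(5)=-137, T(6)=302, T(7)=-758, T(8)=1801, T(9)=-4377, T(10)=10538, T(11)=-25470, T(12)=61461, T(13)=-148409, T(14)=358262, T(15)=-864950, T(16)=2088145; answer 2088145

2088145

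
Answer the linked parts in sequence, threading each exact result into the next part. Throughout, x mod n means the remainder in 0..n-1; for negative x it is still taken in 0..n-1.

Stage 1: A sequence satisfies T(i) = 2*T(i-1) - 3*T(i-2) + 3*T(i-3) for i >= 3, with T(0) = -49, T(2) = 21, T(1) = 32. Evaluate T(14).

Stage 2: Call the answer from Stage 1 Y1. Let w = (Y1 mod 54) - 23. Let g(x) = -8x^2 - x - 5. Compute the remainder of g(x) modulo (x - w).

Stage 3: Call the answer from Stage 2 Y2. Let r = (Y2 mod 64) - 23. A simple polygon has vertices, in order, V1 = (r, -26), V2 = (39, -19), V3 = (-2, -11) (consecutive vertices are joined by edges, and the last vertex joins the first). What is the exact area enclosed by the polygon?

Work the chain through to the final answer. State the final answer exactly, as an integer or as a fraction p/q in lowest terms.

455/2

Stage 1: T(3) = 2*(21) - 3*(32) + 3*(-49) = -201; iterating: T(3)=-201, T(4)=-369, T(5)=-72, T(6)=360, T(7)=-171, T(8)=-1638, T(9)=-1683, T(10)=1035, T(11)=2205, T(12)=-3744, T(13)=-10998, T(14)=-4149; answer -4149
Stage 2: Y1 = -4149; w = -14; remainder = value at the root: -8*(-14)^2 - 1*(-14)^1 - 5 = (-1568) + (14) + (-5) = -1559; answer -1559
Stage 3: Y2 = -1559; r = 18; cross terms: (18*-19 - 39*-26)=672, (39*-11 - -2*-19)=-467, (-2*-26 - 18*-11)=250; twice the area = |455| = 455; area = 455/2; answer 455/2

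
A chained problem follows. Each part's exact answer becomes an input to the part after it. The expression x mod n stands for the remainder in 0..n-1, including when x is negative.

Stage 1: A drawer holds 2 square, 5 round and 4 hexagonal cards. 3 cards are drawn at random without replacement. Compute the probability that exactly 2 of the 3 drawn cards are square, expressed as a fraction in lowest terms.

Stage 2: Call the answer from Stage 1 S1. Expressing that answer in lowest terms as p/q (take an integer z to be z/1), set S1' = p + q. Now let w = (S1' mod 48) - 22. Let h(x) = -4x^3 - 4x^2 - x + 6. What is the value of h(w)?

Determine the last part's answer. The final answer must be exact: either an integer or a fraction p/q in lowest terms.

Stage 1: total draws C(11,3) = 165; favorable C(2,2)*C(9,1) = 9; P = 3/55; answer 3/55
Stage 2: S1 = 3/55; threaded value p + q = 58; w = -12; -4*(-12)^3 - 4*(-12)^2 - 1*(-12)^1 + 6 = (6912) + (-576) + (12) + (6) = 6354; answer 6354

6354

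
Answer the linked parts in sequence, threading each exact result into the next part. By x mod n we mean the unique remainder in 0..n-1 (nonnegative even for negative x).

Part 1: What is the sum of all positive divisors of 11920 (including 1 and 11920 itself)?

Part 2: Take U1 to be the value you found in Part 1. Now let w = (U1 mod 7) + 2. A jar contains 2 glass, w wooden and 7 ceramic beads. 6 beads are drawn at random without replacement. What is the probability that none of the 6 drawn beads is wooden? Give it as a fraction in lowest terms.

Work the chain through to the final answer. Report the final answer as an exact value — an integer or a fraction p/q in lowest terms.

Part 1: 11920 = 2^4 * 5 * 149; sigma = (1 + 2 + 4 + 8 + 16) * (1 + 5) * (1 + 149) = 31 * 6 * 150 = 27900; answer 27900
Part 2: U1 = 27900; w = 7; total draws C(16,6) = 8008; favorable C(9,6) = 84; P = 3/286; answer 3/286

3/286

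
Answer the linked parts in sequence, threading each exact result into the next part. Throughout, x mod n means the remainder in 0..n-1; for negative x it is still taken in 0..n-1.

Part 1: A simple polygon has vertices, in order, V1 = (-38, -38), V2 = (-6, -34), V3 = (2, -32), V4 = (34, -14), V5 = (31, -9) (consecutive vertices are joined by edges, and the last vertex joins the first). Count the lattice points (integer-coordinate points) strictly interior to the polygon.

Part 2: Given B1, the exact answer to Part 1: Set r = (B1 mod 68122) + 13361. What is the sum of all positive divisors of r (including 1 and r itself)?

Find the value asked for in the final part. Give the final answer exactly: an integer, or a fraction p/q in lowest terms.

Part 1: cross terms: (-38*-34 - -6*-38)=1064, (-6*-32 - 2*-34)=260, (2*-14 - 34*-32)=1060, (34*-9 - 31*-14)=128, (31*-38 - -38*-9)=-1520; twice the area = |992| = 992; area = 496; boundary points = 4 + 2 + 2 + 1 + 1 = 10; strictly interior points = area - boundary/2 + 1 = 492; answer 492
Part 2: B1 = 492; r = 13853; 13853 = 7 * 1979; sigma = (1 + 7) * (1 + 1979) = 8 * 1980 = 15840; answer 15840

15840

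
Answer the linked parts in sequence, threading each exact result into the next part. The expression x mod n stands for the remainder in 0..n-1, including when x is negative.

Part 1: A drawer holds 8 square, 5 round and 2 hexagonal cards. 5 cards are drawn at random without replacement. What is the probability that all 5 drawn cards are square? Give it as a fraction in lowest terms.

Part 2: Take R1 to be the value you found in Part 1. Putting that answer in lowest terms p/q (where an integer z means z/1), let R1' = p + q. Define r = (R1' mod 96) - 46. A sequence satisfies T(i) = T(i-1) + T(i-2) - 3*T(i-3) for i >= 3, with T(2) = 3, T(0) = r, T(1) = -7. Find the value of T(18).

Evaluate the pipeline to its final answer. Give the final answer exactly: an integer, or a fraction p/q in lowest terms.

Part 1: total draws C(15,5) = 3003; favorable C(8,5) = 56; P = 8/429; answer 8/429
Part 2: R1 = 8/429; threaded value p + q = 437; r = 7; T(3) = 1*(3) + 1*(-7) - 3*(7) = -25; iterating: T(3)=-25, T(4)=-1, T(5)=-35, T(6)=39, T(7)=7, T(8)=151, T(9)=41, T(10)=171, T(11)=-241, T(12)=-193, T(13)=-947, T(14)=-417, T(15)=-785, T(16)=1639, T(17)=2105, T(18)=6099; answer 6099

6099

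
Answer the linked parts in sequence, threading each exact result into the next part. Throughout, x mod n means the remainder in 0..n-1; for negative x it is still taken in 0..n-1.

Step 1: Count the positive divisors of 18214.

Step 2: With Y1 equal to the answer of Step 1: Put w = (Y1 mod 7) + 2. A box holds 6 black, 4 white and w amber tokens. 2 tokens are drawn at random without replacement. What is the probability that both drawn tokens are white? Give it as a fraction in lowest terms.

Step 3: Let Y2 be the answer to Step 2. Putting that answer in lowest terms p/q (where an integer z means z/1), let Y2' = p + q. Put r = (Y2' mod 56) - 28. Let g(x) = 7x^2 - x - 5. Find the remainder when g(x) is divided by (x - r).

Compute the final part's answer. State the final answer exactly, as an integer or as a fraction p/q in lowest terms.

1381

Step 1: 18214 = 2 * 7 * 1301; number of divisors = (1+1) * (1+1) * (1+1) = 8; answer 8
Step 2: Y1 = 8; w = 3; total draws C(13,2) = 78; favorable C(4,2) = 6; P = 1/13; answer 1/13
Step 3: Y2 = 1/13; threaded value p + q = 14; r = -14; remainder = value at the root: 7*(-14)^2 - 1*(-14)^1 - 5 = (1372) + (14) + (-5) = 1381; answer 1381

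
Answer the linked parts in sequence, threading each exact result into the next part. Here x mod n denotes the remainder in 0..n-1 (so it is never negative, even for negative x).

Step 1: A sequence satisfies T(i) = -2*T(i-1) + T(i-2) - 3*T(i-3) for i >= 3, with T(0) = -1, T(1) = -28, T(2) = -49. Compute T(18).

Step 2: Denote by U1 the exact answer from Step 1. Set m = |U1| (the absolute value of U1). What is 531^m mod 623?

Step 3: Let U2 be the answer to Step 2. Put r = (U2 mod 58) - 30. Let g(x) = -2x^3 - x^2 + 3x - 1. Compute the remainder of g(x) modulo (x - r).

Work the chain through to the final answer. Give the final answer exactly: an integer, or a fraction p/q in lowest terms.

30549

Step 1: T(3) = -2*(-49) + 1*(-28) - 3*(-1) = 73; iterating: T(3)=73, T(4)=-111, T(5)=442, T(6)=-1214, T(7)=3203, T(8)=-8946, T(9)=24737, T(10)=-68029, T(11)=187633, T(12)=-517506, T(13)=1426732, T(14)=-3933869, T(15)=10846988, T(16)=-29908041, T(17)=82464677, T(18)=-227378359; answer -227378359
Step 2: U1 = -227378359; m = 227378359; squarings mod 623: 531^1=531, 531^2=365, 531^4=526, 531^8=64, 531^16=358, 531^32=449, 531^64=372, 531^128=78, 531^256=477, 531^512=134, 531^1024=512, 531^2048=484, 531^4096=8, 531^8192=64, 531^16384=358, 531^32768=449, 531^65536=372, 531^131072=78, 531^262144=477, 531^524288=134, 531^1048576=512, 531^2097152=484, 531^4194304=8, 531^8388608=64, 531^16777216=358, 531^33554432=449, 531^67108864=372, 531^134217728=78; 531^227378359 = 531^1 * 531^2 * 531^4 * 531^16 * 531^32 * 531^128 * 531^1024 * 531^32768 * 531^65536 * 531^262144 * 531^524288 * 531^8388608 * 531^16777216 * 531^67108864 * 531^134217728 = 237 (mod 623); answer 237
Step 3: U2 = 237; r = -25; remainder = value at the root: -2*(-25)^3 - 1*(-25)^2 + 3*(-25)^1 - 1 = (31250) + (-625) + (-75) + (-1) = 30549; answer 30549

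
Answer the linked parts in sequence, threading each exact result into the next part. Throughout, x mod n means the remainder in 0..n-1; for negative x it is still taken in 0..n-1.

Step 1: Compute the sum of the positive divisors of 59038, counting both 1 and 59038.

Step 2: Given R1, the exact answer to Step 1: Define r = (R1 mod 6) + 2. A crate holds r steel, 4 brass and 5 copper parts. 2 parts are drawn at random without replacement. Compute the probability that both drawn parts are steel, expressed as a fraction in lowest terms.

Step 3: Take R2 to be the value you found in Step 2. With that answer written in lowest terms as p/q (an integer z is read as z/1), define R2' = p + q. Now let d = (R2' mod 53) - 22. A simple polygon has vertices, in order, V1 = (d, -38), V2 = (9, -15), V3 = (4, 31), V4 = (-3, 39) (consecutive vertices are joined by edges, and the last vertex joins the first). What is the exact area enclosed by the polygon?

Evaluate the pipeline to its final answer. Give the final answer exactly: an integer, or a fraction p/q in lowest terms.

1035

Step 1: 59038 = 2 * 7 * 4217; sigma = (1 + 2) * (1 + 7) * (1 + 4217) = 3 * 8 * 4218 = 101232; answer 101232
Step 2: R1 = 101232; r = 2; total draws C(11,2) = 55; favorable C(2,2) = 1; P = 1/55; answer 1/55
Step 3: R2 = 1/55; threaded value p + q = 56; d = -19; cross terms: (-19*-15 - 9*-38)=627, (9*31 - 4*-15)=339, (4*39 - -3*31)=249, (-3*-38 - -19*39)=855; twice the area = |2070| = 2070; area = 1035; answer 1035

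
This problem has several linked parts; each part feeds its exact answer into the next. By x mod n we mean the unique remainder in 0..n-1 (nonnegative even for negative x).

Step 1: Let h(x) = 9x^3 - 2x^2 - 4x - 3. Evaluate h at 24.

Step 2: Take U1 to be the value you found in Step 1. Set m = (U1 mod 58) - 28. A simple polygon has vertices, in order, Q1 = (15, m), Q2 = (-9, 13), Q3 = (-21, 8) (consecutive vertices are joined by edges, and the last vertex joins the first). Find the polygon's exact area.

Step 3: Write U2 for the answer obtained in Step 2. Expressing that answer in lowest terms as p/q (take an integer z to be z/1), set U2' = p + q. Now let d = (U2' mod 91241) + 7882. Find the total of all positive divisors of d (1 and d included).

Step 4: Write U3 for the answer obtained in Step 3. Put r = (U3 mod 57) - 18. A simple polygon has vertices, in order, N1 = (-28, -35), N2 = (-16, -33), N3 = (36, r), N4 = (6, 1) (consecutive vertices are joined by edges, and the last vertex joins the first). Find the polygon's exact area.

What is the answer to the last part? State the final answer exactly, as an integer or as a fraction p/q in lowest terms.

901

Step 1: 9*(24)^3 - 2*(24)^2 - 4*(24)^1 - 3 = (124416) + (-1152) + (-96) + (-3) = 123165; answer 123165
Step 2: U1 = 123165; m = 3; cross terms: (15*13 - -9*3)=222, (-9*8 - -21*13)=201, (-21*3 - 15*8)=-183; twice the area = |240| = 240; area = 120; answer 120
Step 3: U2 = 120; threaded value p + q = 121; d = 8003; 8003 = 53 * 151; sigma = (1 + 53) * (1 + 151) = 54 * 152 = 8208; answer 8208
Step 4: U3 = 8208; r = -18; cross terms: (-28*-33 - -16*-35)=364, (-16*-18 - 36*-33)=1476, (36*1 - 6*-18)=144, (6*-35 - -28*1)=-182; twice the area = |1802| = 1802; area = 901; answer 901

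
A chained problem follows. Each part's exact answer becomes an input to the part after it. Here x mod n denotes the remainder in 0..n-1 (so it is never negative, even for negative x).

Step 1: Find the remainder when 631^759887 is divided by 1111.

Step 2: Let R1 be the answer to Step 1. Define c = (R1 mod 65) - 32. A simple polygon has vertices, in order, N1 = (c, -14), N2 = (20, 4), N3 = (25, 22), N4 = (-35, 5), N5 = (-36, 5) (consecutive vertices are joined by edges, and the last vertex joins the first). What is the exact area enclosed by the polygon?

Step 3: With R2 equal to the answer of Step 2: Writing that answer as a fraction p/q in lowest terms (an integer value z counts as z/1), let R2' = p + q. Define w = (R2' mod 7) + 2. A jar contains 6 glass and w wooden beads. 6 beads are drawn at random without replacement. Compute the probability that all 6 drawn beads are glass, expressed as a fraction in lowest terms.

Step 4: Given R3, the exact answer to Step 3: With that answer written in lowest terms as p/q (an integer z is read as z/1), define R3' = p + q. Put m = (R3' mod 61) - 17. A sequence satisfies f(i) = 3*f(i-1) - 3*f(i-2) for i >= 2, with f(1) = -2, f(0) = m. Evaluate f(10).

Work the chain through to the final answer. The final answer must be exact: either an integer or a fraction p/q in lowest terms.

-3402

Step 1: squarings mod 1111: 631^1=631, 631^2=423, 631^4=58, 631^8=31, 631^16=961, 631^32=280, 631^64=630, 631^128=273, 631^256=92, 631^512=687, 631^1024=905, 631^2048=218, 631^4096=862, 631^8192=896, 631^16384=674, 631^32768=988, 631^65536=686, 631^131072=643, 631^262144=157, 631^524288=207; 631^759887 = 631^1 * 631^2 * 631^4 * 631^8 * 631^64 * 631^2048 * 631^4096 * 631^32768 * 631^65536 * 631^131072 * 631^524288 = 687 (mod 1111); answer 687
Step 2: R1 = 687; c = 5; cross terms: (5*4 - 20*-14)=300, (20*22 - 25*4)=340, (25*5 - -35*22)=895, (-35*5 - -36*5)=5, (-36*-14 - 5*5)=479; twice the area = |2019| = 2019; area = 2019/2; answer 2019/2
Step 3: R2 = 2019/2; threaded value p + q = 2021; w = 7; total draws C(13,6) = 1716; favorable C(6,6) = 1; P = 1/1716; answer 1/1716
Step 4: R3 = 1/1716; threaded value p + q = 1717; m = -8; f(2) = 3*(-2) - 3*(-8) = 18; iterating: f(2)=18, f(3)=60, f(4)=126, f(5)=198, f(6)=216, f(7)=54, f(8)=-486, f(9)=-1620, f(10)=-3402; answer -3402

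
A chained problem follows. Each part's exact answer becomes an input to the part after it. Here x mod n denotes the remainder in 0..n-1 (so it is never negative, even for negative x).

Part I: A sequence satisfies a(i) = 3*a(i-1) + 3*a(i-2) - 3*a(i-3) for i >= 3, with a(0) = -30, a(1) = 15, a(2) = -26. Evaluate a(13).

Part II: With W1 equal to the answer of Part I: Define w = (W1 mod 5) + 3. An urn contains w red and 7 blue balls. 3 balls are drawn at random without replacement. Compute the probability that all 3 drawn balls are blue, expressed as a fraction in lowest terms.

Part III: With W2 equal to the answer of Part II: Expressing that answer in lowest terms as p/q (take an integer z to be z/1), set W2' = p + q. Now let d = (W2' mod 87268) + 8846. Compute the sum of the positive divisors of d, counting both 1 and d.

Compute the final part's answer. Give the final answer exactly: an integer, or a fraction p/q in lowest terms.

12960

Part I: a(3) = 3*(-26) + 3*(15) - 3*(-30) = 57; iterating: a(3)=57, a(4)=48, a(5)=393, a(6)=1152, a(7)=4491, a(8)=15750, a(9)=57267, a(10)=205578, a(11)=741285, a(12)=2668788, a(13)=9613485; answer 9613485
Part II: W1 = 9613485; w = 3; total draws C(10,3) = 120; favorable C(7,3) = 35; P = 7/24; answer 7/24
Part III: W2 = 7/24; threaded value p + q = 31; d = 8877; 8877 = 3 * 11 * 269; sigma = (1 + 3) * (1 + 11) * (1 + 269) = 4 * 12 * 270 = 12960; answer 12960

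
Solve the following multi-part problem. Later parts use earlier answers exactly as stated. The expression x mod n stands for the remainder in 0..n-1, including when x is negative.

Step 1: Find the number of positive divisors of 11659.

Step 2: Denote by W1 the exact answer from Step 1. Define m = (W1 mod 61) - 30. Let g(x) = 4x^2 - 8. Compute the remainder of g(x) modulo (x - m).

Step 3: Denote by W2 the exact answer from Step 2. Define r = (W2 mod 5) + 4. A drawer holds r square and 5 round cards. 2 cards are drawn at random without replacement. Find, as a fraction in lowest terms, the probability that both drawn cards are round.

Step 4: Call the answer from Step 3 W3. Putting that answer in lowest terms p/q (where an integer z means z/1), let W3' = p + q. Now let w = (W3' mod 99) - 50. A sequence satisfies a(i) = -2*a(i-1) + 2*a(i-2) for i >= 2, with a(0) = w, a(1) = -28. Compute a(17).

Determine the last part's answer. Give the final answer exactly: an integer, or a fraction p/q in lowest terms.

4178944

Step 1: 11659 = 89 * 131; number of divisors = (1+1) * (1+1) = 4; answer 4
Step 2: W1 = 4; m = -26; remainder = value at the root: 4*(-26)^2 - 8 = (2704) + (-8) = 2696; answer 2696
Step 3: W2 = 2696; r = 5; total draws C(10,2) = 45; favorable C(5,2) = 10; P = 2/9; answer 2/9
Step 4: W3 = 2/9; threaded value p + q = 11; w = -39; a(2) = -2*(-28) + 2*(-39) = -22; iterating: a(2)=-22, a(3)=-12, a(4)=-20, a(5)=16, a(6)=-72, a(7)=176, a(8)=-496, a(9)=1344, a(10)=-3680, a(11)=10048, a(12)=-27456, a(13)=75008, a(14)=-204928, a(15)=559872, a(16)=-1529600, a(17)=4178944; answer 4178944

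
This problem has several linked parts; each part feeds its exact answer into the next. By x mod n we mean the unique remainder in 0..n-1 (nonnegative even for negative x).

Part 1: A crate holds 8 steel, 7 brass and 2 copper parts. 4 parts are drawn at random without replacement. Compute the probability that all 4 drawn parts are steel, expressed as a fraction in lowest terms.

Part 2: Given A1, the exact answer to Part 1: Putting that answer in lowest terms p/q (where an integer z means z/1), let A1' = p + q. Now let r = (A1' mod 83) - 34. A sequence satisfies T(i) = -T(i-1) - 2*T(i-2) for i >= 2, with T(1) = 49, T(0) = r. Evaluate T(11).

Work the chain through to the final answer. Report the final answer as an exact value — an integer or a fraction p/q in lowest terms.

1105

Part 1: total draws C(17,4) = 2380; favorable C(8,4) = 70; P = 1/34; answer 1/34
Part 2: A1 = 1/34; threaded value p + q = 35; r = 1; T(2) = -1*(49) - 2*(1) = -51; iterating: T(2)=-51, T(3)=-47, T(4)=149, T(5)=-55, T(6)=-243, T(7)=353, T(8)=133, T(9)=-839, T(10)=573, T(11)=1105; answer 1105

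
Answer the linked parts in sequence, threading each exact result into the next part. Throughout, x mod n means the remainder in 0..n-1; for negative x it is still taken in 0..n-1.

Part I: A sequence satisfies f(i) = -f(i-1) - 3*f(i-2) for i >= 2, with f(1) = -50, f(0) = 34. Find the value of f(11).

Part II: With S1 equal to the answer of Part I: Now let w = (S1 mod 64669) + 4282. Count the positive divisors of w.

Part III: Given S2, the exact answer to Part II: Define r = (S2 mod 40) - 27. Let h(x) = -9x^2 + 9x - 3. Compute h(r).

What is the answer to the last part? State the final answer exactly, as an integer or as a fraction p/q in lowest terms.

-4161

Part I: f(2) = -1*(-50) - 3*(34) = -52; iterating: f(2)=-52, f(3)=202, f(4)=-46, f(5)=-560, f(6)=698, f(7)=982, f(8)=-3076, f(9)=130, f(10)=9098, f(11)=-9488; answer -9488
Part II: S1 = -9488; w = 59463; 59463 = 3^2 * 6607; number of divisors = (2+1) * (1+1) = 6; answer 6
Part III: S2 = 6; r = -21; -9*(-21)^2 + 9*(-21)^1 - 3 = (-3969) + (-189) + (-3) = -4161; answer -4161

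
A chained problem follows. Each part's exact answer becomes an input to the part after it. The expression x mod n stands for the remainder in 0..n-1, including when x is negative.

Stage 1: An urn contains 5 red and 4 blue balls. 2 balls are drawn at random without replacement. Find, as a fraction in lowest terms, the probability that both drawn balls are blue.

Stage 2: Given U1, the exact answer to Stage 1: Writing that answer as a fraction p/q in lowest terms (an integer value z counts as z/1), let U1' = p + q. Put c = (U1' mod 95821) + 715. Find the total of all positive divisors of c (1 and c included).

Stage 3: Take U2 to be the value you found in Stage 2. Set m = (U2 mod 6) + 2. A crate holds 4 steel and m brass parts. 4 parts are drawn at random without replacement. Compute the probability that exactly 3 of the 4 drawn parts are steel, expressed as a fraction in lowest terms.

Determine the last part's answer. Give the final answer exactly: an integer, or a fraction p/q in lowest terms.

10/63

Stage 1: total draws C(9,2) = 36; favorable C(4,2) = 6; P = 1/6; answer 1/6
Stage 2: U1 = 1/6; threaded value p + q = 7; c = 722; 722 = 2 * 19^2; sigma = (1 + 2) * (1 + 19 + 361) = 3 * 381 = 1143; answer 1143
Stage 3: U2 = 1143; m = 5; total draws C(9,4) = 126; favorable C(4,3)*C(5,1) = 20; P = 10/63; answer 10/63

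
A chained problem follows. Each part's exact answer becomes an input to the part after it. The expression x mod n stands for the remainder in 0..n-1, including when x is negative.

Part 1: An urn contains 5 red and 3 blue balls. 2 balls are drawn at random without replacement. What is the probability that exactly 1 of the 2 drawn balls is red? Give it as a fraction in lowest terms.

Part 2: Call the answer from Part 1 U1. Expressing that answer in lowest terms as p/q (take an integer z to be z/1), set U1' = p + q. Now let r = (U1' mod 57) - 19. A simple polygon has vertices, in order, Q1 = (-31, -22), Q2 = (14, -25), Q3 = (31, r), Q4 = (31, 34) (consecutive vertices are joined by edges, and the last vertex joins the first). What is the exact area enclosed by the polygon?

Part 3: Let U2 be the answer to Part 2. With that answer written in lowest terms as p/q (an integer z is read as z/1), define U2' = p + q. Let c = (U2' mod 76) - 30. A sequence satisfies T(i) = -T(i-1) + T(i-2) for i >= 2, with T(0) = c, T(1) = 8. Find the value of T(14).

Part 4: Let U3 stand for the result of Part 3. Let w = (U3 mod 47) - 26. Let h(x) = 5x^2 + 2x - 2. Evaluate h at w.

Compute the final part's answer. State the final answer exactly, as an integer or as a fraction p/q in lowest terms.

Part 1: total draws C(8,2) = 28; favorable C(5,1)*C(3,1) = 15; P = 15/28; answer 15/28
Part 2: U1 = 15/28; threaded value p + q = 43; r = 24; cross terms: (-31*-25 - 14*-22)=1083, (14*24 - 31*-25)=1111, (31*34 - 31*24)=310, (31*-22 - -31*34)=372; twice the area = |2876| = 2876; area = 1438; answer 1438
Part 3: U2 = 1438; threaded value p + q = 1439; c = 41; T(2) = -1*(8) + 1*(41) = 33; iterating: T(2)=33, T(3)=-25, T(4)=58, T(5)=-83, T(6)=141, T(7)=-224, T(8)=365, T(9)=-589, T(10)=954, T(11)=-1543, T(12)=2497, T(13)=-4040, T(14)=6537; answer 6537
Part 4: U3 = 6537; w = -22; 5*(-22)^2 + 2*(-22)^1 - 2 = (2420) + (-44) + (-2) = 2374; answer 2374

2374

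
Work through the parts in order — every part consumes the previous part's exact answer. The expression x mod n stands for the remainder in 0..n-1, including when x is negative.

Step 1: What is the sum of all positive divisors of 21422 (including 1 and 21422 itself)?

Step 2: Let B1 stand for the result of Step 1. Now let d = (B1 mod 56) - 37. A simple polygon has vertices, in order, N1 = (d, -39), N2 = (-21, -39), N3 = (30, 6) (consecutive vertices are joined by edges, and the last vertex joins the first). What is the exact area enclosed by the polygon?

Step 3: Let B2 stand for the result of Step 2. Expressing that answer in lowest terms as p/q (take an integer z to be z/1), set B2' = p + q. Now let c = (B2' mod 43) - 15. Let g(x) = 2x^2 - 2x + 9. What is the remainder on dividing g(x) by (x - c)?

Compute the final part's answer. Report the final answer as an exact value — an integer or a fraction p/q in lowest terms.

Step 1: 21422 = 2 * 10711; sigma = (1 + 2) * (1 + 10711) = 3 * 10712 = 32136; answer 32136
Step 2: B1 = 32136; d = 11; cross terms: (11*-39 - -21*-39)=-1248, (-21*6 - 30*-39)=1044, (30*-39 - 11*6)=-1236; twice the area = |-1440| = 1440; area = 720; answer 720
Step 3: B2 = 720; threaded value p + q = 721; c = 18; remainder = value at the root: 2*(18)^2 - 2*(18)^1 + 9 = (648) + (-36) + (9) = 621; answer 621

621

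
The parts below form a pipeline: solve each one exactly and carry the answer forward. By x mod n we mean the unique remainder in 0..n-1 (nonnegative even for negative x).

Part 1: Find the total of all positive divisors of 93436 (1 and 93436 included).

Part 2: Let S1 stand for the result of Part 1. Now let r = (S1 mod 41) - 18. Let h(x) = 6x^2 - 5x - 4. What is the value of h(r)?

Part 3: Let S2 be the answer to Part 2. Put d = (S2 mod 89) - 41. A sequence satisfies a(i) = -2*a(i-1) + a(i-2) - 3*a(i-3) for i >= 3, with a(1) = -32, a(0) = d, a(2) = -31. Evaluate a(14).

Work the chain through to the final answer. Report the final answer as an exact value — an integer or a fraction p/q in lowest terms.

Part 1: 93436 = 2^2 * 7 * 47 * 71; sigma = (1 + 2 + 4) * (1 + 7) * (1 + 47) * (1 + 71) = 7 * 8 * 48 * 72 = 193536; answer 193536
Part 2: S1 = 193536; r = -2; 6*(-2)^2 - 5*(-2)^1 - 4 = (24) + (10) + (-4) = 30; answer 30
Part 3: S2 = 30; d = -11; a(3) = -2*(-31) + 1*(-32) - 3*(-11) = 63; iterating: a(3)=63, a(4)=-61, a(5)=278, a(6)=-806, a(7)=2073, a(8)=-5786, a(9)=16063, a(10)=-44131, a(11)=121683, a(12)=-335686, a(13)=925448, a(14)=-2551631; answer -2551631

-2551631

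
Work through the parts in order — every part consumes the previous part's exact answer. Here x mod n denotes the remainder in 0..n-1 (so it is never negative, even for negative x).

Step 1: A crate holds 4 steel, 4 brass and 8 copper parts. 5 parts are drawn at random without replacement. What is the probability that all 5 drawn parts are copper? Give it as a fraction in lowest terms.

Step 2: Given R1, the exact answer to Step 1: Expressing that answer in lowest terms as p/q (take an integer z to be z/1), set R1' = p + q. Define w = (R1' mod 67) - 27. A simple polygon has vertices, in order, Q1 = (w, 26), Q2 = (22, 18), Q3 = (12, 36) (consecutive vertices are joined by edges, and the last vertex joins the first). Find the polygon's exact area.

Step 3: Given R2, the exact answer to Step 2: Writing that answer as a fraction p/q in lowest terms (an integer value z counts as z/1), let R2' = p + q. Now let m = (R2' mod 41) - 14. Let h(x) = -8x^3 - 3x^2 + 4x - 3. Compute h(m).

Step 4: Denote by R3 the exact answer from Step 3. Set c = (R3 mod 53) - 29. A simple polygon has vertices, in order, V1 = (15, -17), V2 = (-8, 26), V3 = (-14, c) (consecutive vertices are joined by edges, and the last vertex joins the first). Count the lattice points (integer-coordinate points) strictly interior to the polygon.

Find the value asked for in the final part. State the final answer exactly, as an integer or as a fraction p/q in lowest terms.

Step 1: total draws C(16,5) = 4368; favorable C(8,5) = 56; P = 1/78; answer 1/78
Step 2: R1 = 1/78; threaded value p + q = 79; w = -15; cross terms: (-15*18 - 22*26)=-842, (22*36 - 12*18)=576, (12*26 - -15*36)=852; twice the area = |586| = 586; area = 293; answer 293
Step 3: R2 = 293; threaded value p + q = 294; m = -7; -8*(-7)^3 - 3*(-7)^2 + 4*(-7)^1 - 3 = (2744) + (-147) + (-28) + (-3) = 2566; answer 2566
Step 4: R3 = 2566; c = -7; cross terms: (15*26 - -8*-17)=254, (-8*-7 - -14*26)=420, (-14*-17 - 15*-7)=343; twice the area = |1017| = 1017; area = 1017/2; boundary points = 1 + 3 + 1 = 5; strictly interior points = area - boundary/2 + 1 = 507; answer 507

507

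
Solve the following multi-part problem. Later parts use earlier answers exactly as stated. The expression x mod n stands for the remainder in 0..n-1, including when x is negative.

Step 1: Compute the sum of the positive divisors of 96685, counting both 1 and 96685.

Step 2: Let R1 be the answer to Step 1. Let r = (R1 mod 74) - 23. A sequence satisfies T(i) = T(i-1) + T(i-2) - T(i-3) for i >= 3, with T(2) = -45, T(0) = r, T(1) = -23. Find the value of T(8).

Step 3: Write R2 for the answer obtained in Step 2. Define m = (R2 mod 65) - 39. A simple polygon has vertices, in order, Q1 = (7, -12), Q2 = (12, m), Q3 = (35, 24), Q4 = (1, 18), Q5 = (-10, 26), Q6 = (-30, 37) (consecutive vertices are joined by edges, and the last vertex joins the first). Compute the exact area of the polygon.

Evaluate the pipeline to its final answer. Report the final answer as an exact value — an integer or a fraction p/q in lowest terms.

2371/2

Step 1: 96685 = 5 * 61 * 317; sigma = (1 + 5) * (1 + 61) * (1 + 317) = 6 * 62 * 318 = 118296; answer 118296
Step 2: R1 = 118296; r = 21; T(3) = 1*(-45) + 1*(-23) - 1*(21) = -89; iterating: T(3)=-89, T(4)=-111, T(5)=-155, T(6)=-177, T(7)=-221, T(8)=-243; answer -243
Step 3: R2 = -243; m = -22; cross terms: (7*-22 - 12*-12)=-10, (12*24 - 35*-22)=1058, (35*18 - 1*24)=606, (1*26 - -10*18)=206, (-10*37 - -30*26)=410, (-30*-12 - 7*37)=101; twice the area = |2371| = 2371; area = 2371/2; answer 2371/2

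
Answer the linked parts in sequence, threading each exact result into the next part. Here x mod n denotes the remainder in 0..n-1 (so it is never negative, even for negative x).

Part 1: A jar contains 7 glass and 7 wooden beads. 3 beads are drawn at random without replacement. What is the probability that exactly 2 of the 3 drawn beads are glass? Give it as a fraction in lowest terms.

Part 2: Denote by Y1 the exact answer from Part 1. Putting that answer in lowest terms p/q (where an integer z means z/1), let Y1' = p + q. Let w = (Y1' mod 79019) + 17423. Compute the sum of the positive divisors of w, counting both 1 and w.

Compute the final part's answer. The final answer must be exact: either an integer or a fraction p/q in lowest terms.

49200

Part 1: total draws C(14,3) = 364; favorable C(7,2)*C(7,1) = 147; P = 21/52; answer 21/52
Part 2: Y1 = 21/52; threaded value p + q = 73; w = 17496; 17496 = 2^3 * 3^7; sigma = (1 + 2 + 4 + 8) * (1 + 3 + 9 + 27 + 81 + 243 + 729 + 2187) = 15 * 3280 = 49200; answer 49200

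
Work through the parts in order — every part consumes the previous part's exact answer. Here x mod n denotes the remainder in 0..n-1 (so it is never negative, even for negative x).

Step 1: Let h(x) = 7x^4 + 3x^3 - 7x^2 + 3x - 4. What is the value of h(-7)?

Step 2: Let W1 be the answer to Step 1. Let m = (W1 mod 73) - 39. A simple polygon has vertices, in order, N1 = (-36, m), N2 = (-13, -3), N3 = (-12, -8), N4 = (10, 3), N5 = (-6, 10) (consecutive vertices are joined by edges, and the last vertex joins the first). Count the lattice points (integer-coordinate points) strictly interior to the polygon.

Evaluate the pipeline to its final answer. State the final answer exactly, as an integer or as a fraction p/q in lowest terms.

228

Step 1: 7*(-7)^4 + 3*(-7)^3 - 7*(-7)^2 + 3*(-7)^1 - 4 = (16807) + (-1029) + (-343) + (-21) + (-4) = 15410; answer 15410
Step 2: W1 = 15410; m = -32; cross terms: (-36*-3 - -13*-32)=-308, (-13*-8 - -12*-3)=68, (-12*3 - 10*-8)=44, (10*10 - -6*3)=118, (-6*-32 - -36*10)=552; twice the area = |474| = 474; area = 237; boundary points = 1 + 1 + 11 + 1 + 6 = 20; strictly interior points = area - boundary/2 + 1 = 228; answer 228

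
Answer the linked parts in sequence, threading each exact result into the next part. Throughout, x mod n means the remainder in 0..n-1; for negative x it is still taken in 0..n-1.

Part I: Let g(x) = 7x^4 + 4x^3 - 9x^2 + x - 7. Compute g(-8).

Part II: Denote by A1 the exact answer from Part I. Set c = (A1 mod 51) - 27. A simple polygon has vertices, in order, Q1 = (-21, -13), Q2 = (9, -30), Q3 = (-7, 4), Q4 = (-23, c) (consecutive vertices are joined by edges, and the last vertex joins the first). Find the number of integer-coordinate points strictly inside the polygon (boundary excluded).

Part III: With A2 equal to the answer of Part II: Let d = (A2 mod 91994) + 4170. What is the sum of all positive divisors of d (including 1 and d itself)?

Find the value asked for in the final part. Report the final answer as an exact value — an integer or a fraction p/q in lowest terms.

Part I: 7*(-8)^4 + 4*(-8)^3 - 9*(-8)^2 + 1*(-8)^1 - 7 = (28672) + (-2048) + (-576) + (-8) + (-7) = 26033; answer 26033
Part II: A1 = 26033; c = -4; cross terms: (-21*-30 - 9*-13)=747, (9*4 - -7*-30)=-174, (-7*-4 - -23*4)=120, (-23*-13 - -21*-4)=215; twice the area = |908| = 908; area = 454; boundary points = 1 + 2 + 8 + 1 = 12; strictly interior points = area - boundary/2 + 1 = 449; answer 449
Part III: A2 = 449; d = 4619; 4619 = 31 * 149; sigma = (1 + 31) * (1 + 149) = 32 * 150 = 4800; answer 4800

4800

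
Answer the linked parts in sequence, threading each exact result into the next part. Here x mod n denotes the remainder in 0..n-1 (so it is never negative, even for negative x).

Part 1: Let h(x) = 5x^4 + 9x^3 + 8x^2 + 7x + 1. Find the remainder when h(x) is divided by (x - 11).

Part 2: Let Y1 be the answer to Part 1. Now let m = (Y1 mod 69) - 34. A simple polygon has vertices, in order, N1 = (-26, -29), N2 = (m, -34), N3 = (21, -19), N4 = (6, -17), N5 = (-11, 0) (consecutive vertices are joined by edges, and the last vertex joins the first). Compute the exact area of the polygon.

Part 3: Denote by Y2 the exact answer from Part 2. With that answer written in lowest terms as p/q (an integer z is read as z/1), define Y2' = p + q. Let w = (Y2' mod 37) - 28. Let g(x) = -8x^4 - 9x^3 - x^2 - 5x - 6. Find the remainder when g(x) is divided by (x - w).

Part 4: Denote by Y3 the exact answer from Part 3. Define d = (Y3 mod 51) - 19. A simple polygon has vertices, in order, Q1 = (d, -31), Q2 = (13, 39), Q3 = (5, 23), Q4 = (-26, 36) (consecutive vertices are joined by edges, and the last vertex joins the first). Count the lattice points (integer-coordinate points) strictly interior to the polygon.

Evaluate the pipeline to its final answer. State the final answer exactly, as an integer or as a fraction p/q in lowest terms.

1054

Part 1: remainder = value at the root: 5*(11)^4 + 9*(11)^3 + 8*(11)^2 + 7*(11)^1 + 1 = (73205) + (11979) + (968) + (77) + (1) = 86230; answer 86230
Part 2: Y1 = 86230; m = 15; cross terms: (-26*-34 - 15*-29)=1319, (15*-19 - 21*-34)=429, (21*-17 - 6*-19)=-243, (6*0 - -11*-17)=-187, (-11*-29 - -26*0)=319; twice the area = |1637| = 1637; area = 1637/2; answer 1637/2
Part 3: Y2 = 1637/2; threaded value p + q = 1639; w = -17; remainder = value at the root: -8*(-17)^4 - 9*(-17)^3 - 1*(-17)^2 - 5*(-17)^1 - 6 = (-668168) + (44217) + (-289) + (85) + (-6) = -624161; answer -624161
Part 4: Y3 = -624161; d = 9; cross terms: (9*39 - 13*-31)=754, (13*23 - 5*39)=104, (5*36 - -26*23)=778, (-26*-31 - 9*36)=482; twice the area = |2118| = 2118; area = 1059; boundary points = 2 + 8 + 1 + 1 = 12; strictly interior points = area - boundary/2 + 1 = 1054; answer 1054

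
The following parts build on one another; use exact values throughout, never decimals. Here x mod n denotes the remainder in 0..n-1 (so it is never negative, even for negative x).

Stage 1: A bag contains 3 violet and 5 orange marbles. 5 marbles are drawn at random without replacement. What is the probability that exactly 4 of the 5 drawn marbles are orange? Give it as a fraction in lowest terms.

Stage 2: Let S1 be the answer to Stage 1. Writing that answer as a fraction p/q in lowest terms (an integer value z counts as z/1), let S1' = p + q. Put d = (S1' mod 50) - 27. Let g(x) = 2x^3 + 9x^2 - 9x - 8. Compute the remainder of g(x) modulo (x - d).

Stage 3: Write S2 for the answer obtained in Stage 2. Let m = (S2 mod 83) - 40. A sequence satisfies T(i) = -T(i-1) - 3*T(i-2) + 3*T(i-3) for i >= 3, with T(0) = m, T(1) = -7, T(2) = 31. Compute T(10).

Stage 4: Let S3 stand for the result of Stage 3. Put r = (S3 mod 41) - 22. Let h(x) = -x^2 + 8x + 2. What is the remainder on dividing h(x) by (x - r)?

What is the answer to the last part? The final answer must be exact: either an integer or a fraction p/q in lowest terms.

Stage 1: total draws C(8,5) = 56; favorable C(5,4)*C(3,1) = 15; P = 15/56; answer 15/56
Stage 2: S1 = 15/56; threaded value p + q = 71; d = -6; remainder = value at the root: 2*(-6)^3 + 9*(-6)^2 - 9*(-6)^1 - 8 = (-432) + (324) + (54) + (-8) = -62; answer -62
Stage 3: S2 = -62; m = -19; T(3) = -1*(31) - 3*(-7) + 3*(-19) = -67; iterating: T(3)=-67, T(4)=-47, T(5)=341, T(6)=-401, T(7)=-763, T(8)=2989, T(9)=-1903, T(10)=-9353; answer -9353
Stage 4: S3 = -9353; r = 14; remainder = value at the root: -1*(14)^2 + 8*(14)^1 + 2 = (-196) + (112) + (2) = -82; answer -82

-82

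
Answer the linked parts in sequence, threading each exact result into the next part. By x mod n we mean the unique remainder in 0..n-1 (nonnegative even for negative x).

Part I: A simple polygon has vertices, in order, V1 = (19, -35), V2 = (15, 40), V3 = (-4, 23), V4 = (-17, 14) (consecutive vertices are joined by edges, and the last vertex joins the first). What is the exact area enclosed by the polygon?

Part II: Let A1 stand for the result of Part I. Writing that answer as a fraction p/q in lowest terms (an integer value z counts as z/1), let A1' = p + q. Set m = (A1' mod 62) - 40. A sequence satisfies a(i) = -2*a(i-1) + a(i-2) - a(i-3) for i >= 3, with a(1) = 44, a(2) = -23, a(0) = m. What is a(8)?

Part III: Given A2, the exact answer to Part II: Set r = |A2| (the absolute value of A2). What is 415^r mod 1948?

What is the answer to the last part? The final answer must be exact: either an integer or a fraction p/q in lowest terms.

Part I: cross terms: (19*40 - 15*-35)=1285, (15*23 - -4*40)=505, (-4*14 - -17*23)=335, (-17*-35 - 19*14)=329; twice the area = |2454| = 2454; area = 1227; answer 1227
Part II: A1 = 1227; threaded value p + q = 1228; m = 10; a(3) = -2*(-23) + 1*(44) - 1*(10) = 80; iterating: a(3)=80, a(4)=-227, a(5)=557, a(6)=-1421, a(7)=3626, a(8)=-9230; answer -9230
Part III: A2 = -9230; r = 9230; squarings mod 1948: 415^1=415, 415^2=801, 415^4=709, 415^8=97, 415^16=1617, 415^32=473, 415^64=1657, 415^128=917, 415^256=1301, 415^512=1737, 415^1024=1665, 415^2048=221, 415^4096=141, 415^8192=401; 415^9230 = 415^2 * 415^4 * 415^8 * 415^1024 * 415^8192 = 1393 (mod 1948); answer 1393

1393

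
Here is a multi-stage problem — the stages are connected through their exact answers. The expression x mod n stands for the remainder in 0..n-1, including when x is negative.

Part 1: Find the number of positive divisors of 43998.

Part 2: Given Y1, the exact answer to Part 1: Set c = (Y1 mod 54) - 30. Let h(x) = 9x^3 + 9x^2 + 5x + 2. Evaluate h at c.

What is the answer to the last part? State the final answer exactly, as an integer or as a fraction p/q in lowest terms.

Part 1: 43998 = 2 * 3 * 7333; number of divisors = (1+1) * (1+1) * (1+1) = 8; answer 8
Part 2: Y1 = 8; c = -22; 9*(-22)^3 + 9*(-22)^2 + 5*(-22)^1 + 2 = (-95832) + (4356) + (-110) + (2) = -91584; answer -91584

-91584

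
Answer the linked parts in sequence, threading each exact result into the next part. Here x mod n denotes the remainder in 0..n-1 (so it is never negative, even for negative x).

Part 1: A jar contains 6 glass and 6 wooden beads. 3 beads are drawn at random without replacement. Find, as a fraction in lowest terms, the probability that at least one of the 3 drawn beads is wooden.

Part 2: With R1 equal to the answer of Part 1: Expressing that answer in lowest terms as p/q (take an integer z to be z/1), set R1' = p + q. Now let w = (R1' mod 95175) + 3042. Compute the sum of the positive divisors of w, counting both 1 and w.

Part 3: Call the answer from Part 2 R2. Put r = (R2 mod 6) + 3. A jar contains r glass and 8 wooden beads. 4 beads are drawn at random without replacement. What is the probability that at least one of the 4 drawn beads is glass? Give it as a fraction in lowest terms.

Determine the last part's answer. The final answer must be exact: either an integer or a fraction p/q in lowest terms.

Part 1: total draws C(12,3) = 220; complement C(6,3) = 20; favorable 220 - 20 = 200; P = 10/11; answer 10/11
Part 2: R1 = 10/11; threaded value p + q = 21; w = 3063; 3063 = 3 * 1021; sigma = (1 + 3) * (1 + 1021) = 4 * 1022 = 4088; answer 4088
Part 3: R2 = 4088; r = 5; total draws C(13,4) = 715; complement C(8,4) = 70; favorable 715 - 70 = 645; P = 129/143; answer 129/143

129/143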